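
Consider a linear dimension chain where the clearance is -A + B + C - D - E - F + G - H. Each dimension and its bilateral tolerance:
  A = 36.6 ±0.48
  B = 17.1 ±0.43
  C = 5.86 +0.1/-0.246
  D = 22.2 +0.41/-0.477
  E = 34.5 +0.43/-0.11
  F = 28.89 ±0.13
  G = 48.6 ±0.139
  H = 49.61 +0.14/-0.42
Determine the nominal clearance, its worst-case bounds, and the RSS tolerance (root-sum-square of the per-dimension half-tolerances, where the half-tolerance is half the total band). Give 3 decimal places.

Stack each dimension's contribution:
  -A: nom -36.600 → Σnom=-36.600; wc +0.480/-0.480 → slack +0.480/-0.480; half-tol=0.480, Σhalf²=0.230400
  +B: nom +17.100 → Σnom=-19.500; wc +0.430/-0.430 → slack +0.910/-0.910; half-tol=0.430, Σhalf²=0.415300
  +C: nom +5.860 → Σnom=-13.640; wc +0.100/-0.246 → slack +1.010/-1.156; half-tol=0.173, Σhalf²=0.445229
  -D: nom -22.200 → Σnom=-35.840; wc +0.477/-0.410 → slack +1.487/-1.566; half-tol=0.444, Σhalf²=0.641921
  -E: nom -34.500 → Σnom=-70.340; wc +0.110/-0.430 → slack +1.597/-1.996; half-tol=0.270, Σhalf²=0.714821
  -F: nom -28.890 → Σnom=-99.230; wc +0.130/-0.130 → slack +1.727/-2.126; half-tol=0.130, Σhalf²=0.731721
  +G: nom +48.600 → Σnom=-50.630; wc +0.139/-0.139 → slack +1.866/-2.265; half-tol=0.139, Σhalf²=0.751042
  -H: nom -49.610 → Σnom=-100.240; wc +0.420/-0.140 → slack +2.286/-2.405; half-tol=0.280, Σhalf²=0.829442
Nominal = -100.240. Worst-case = [-100.240 - 2.405, -100.240 + 2.286] = [-102.645, -97.954]. RSS = √0.829442 = 0.911.

nominal=-100.240 wc=[-102.645,-97.954] rss=0.911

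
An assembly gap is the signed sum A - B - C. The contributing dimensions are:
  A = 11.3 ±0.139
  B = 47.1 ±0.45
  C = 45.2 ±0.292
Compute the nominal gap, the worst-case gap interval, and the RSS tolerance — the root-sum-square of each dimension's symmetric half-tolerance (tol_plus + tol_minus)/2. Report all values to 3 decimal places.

Stack each dimension's contribution:
  +A: nom +11.300 → Σnom=11.300; wc +0.139/-0.139 → slack +0.139/-0.139; half-tol=0.139, Σhalf²=0.019321
  -B: nom -47.100 → Σnom=-35.800; wc +0.450/-0.450 → slack +0.589/-0.589; half-tol=0.450, Σhalf²=0.221821
  -C: nom -45.200 → Σnom=-81.000; wc +0.292/-0.292 → slack +0.881/-0.881; half-tol=0.292, Σhalf²=0.307085
Nominal = -81.000. Worst-case = [-81.000 - 0.881, -81.000 + 0.881] = [-81.881, -80.119]. RSS = √0.307085 = 0.554.

nominal=-81.000 wc=[-81.881,-80.119] rss=0.554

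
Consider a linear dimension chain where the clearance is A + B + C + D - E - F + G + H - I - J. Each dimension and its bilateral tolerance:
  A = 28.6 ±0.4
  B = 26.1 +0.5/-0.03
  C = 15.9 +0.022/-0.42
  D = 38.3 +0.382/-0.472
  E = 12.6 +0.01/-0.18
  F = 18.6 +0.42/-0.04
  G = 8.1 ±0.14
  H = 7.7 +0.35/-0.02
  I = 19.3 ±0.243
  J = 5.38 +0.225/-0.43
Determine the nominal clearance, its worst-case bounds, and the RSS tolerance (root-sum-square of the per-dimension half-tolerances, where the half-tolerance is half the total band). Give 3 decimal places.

nominal=68.820 wc=[66.440,71.507] rss=0.862

Stack each dimension's contribution:
  +A: nom +28.600 → Σnom=28.600; wc +0.400/-0.400 → slack +0.400/-0.400; half-tol=0.400, Σhalf²=0.160000
  +B: nom +26.100 → Σnom=54.700; wc +0.500/-0.030 → slack +0.900/-0.430; half-tol=0.265, Σhalf²=0.230225
  +C: nom +15.900 → Σnom=70.600; wc +0.022/-0.420 → slack +0.922/-0.850; half-tol=0.221, Σhalf²=0.279066
  +D: nom +38.300 → Σnom=108.900; wc +0.382/-0.472 → slack +1.304/-1.322; half-tol=0.427, Σhalf²=0.461395
  -E: nom -12.600 → Σnom=96.300; wc +0.180/-0.010 → slack +1.484/-1.332; half-tol=0.095, Σhalf²=0.470420
  -F: nom -18.600 → Σnom=77.700; wc +0.040/-0.420 → slack +1.524/-1.752; half-tol=0.230, Σhalf²=0.523320
  +G: nom +8.100 → Σnom=85.800; wc +0.140/-0.140 → slack +1.664/-1.892; half-tol=0.140, Σhalf²=0.542920
  +H: nom +7.700 → Σnom=93.500; wc +0.350/-0.020 → slack +2.014/-1.912; half-tol=0.185, Σhalf²=0.577145
  -I: nom -19.300 → Σnom=74.200; wc +0.243/-0.243 → slack +2.257/-2.155; half-tol=0.243, Σhalf²=0.636194
  -J: nom -5.380 → Σnom=68.820; wc +0.430/-0.225 → slack +2.687/-2.380; half-tol=0.328, Σhalf²=0.743450
Nominal = 68.820. Worst-case = [68.820 - 2.380, 68.820 + 2.687] = [66.440, 71.507]. RSS = √0.743450 = 0.862.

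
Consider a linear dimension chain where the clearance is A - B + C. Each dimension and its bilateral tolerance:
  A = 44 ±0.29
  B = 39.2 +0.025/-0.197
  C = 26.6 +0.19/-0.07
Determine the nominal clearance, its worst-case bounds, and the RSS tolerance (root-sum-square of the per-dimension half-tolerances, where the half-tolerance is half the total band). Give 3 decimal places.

nominal=31.400 wc=[31.015,32.077] rss=0.337

Stack each dimension's contribution:
  +A: nom +44.000 → Σnom=44.000; wc +0.290/-0.290 → slack +0.290/-0.290; half-tol=0.290, Σhalf²=0.084100
  -B: nom -39.200 → Σnom=4.800; wc +0.197/-0.025 → slack +0.487/-0.315; half-tol=0.111, Σhalf²=0.096421
  +C: nom +26.600 → Σnom=31.400; wc +0.190/-0.070 → slack +0.677/-0.385; half-tol=0.130, Σhalf²=0.113321
Nominal = 31.400. Worst-case = [31.400 - 0.385, 31.400 + 0.677] = [31.015, 32.077]. RSS = √0.113321 = 0.337.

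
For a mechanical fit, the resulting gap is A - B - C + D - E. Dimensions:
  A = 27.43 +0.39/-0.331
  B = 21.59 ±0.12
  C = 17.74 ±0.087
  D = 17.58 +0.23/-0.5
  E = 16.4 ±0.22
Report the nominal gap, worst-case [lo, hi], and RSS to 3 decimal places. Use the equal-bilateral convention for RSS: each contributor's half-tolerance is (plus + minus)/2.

nominal=-10.720 wc=[-11.978,-9.673] rss=0.578

Stack each dimension's contribution:
  +A: nom +27.430 → Σnom=27.430; wc +0.390/-0.331 → slack +0.390/-0.331; half-tol=0.361, Σhalf²=0.129960
  -B: nom -21.590 → Σnom=5.840; wc +0.120/-0.120 → slack +0.510/-0.451; half-tol=0.120, Σhalf²=0.144360
  -C: nom -17.740 → Σnom=-11.900; wc +0.087/-0.087 → slack +0.597/-0.538; half-tol=0.087, Σhalf²=0.151929
  +D: nom +17.580 → Σnom=5.680; wc +0.230/-0.500 → slack +0.827/-1.038; half-tol=0.365, Σhalf²=0.285154
  -E: nom -16.400 → Σnom=-10.720; wc +0.220/-0.220 → slack +1.047/-1.258; half-tol=0.220, Σhalf²=0.333554
Nominal = -10.720. Worst-case = [-10.720 - 1.258, -10.720 + 1.047] = [-11.978, -9.673]. RSS = √0.333554 = 0.578.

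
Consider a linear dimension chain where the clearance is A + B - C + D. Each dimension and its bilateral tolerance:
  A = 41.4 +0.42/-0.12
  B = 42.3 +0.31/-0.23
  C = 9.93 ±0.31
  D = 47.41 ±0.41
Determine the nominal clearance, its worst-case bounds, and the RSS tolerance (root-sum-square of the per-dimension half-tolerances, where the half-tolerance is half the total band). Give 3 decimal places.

Stack each dimension's contribution:
  +A: nom +41.400 → Σnom=41.400; wc +0.420/-0.120 → slack +0.420/-0.120; half-tol=0.270, Σhalf²=0.072900
  +B: nom +42.300 → Σnom=83.700; wc +0.310/-0.230 → slack +0.730/-0.350; half-tol=0.270, Σhalf²=0.145800
  -C: nom -9.930 → Σnom=73.770; wc +0.310/-0.310 → slack +1.040/-0.660; half-tol=0.310, Σhalf²=0.241900
  +D: nom +47.410 → Σnom=121.180; wc +0.410/-0.410 → slack +1.450/-1.070; half-tol=0.410, Σhalf²=0.410000
Nominal = 121.180. Worst-case = [121.180 - 1.070, 121.180 + 1.450] = [120.110, 122.630]. RSS = √0.410000 = 0.640.

nominal=121.180 wc=[120.110,122.630] rss=0.640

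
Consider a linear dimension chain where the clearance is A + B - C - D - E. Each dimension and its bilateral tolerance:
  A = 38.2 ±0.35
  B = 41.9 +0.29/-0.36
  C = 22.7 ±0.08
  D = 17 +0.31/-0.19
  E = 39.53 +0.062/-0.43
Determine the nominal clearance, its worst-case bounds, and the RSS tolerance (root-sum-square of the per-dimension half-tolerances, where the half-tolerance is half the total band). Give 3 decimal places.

nominal=0.870 wc=[-0.292,2.210] rss=0.598

Stack each dimension's contribution:
  +A: nom +38.200 → Σnom=38.200; wc +0.350/-0.350 → slack +0.350/-0.350; half-tol=0.350, Σhalf²=0.122500
  +B: nom +41.900 → Σnom=80.100; wc +0.290/-0.360 → slack +0.640/-0.710; half-tol=0.325, Σhalf²=0.228125
  -C: nom -22.700 → Σnom=57.400; wc +0.080/-0.080 → slack +0.720/-0.790; half-tol=0.080, Σhalf²=0.234525
  -D: nom -17.000 → Σnom=40.400; wc +0.190/-0.310 → slack +0.910/-1.100; half-tol=0.250, Σhalf²=0.297025
  -E: nom -39.530 → Σnom=0.870; wc +0.430/-0.062 → slack +1.340/-1.162; half-tol=0.246, Σhalf²=0.357541
Nominal = 0.870. Worst-case = [0.870 - 1.162, 0.870 + 1.340] = [-0.292, 2.210]. RSS = √0.357541 = 0.598.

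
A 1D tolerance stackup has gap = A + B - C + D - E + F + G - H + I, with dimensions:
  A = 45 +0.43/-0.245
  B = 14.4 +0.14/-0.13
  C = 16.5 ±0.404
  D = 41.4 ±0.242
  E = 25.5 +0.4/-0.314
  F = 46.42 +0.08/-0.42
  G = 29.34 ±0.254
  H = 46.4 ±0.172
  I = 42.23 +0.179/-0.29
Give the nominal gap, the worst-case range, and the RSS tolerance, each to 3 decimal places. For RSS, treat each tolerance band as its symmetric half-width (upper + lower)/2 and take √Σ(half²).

Stack each dimension's contribution:
  +A: nom +45.000 → Σnom=45.000; wc +0.430/-0.245 → slack +0.430/-0.245; half-tol=0.338, Σhalf²=0.113906
  +B: nom +14.400 → Σnom=59.400; wc +0.140/-0.130 → slack +0.570/-0.375; half-tol=0.135, Σhalf²=0.132131
  -C: nom -16.500 → Σnom=42.900; wc +0.404/-0.404 → slack +0.974/-0.779; half-tol=0.404, Σhalf²=0.295347
  +D: nom +41.400 → Σnom=84.300; wc +0.242/-0.242 → slack +1.216/-1.021; half-tol=0.242, Σhalf²=0.353911
  -E: nom -25.500 → Σnom=58.800; wc +0.314/-0.400 → slack +1.530/-1.421; half-tol=0.357, Σhalf²=0.481360
  +F: nom +46.420 → Σnom=105.220; wc +0.080/-0.420 → slack +1.610/-1.841; half-tol=0.250, Σhalf²=0.543860
  +G: nom +29.340 → Σnom=134.560; wc +0.254/-0.254 → slack +1.864/-2.095; half-tol=0.254, Σhalf²=0.608376
  -H: nom -46.400 → Σnom=88.160; wc +0.172/-0.172 → slack +2.036/-2.267; half-tol=0.172, Σhalf²=0.637960
  +I: nom +42.230 → Σnom=130.390; wc +0.179/-0.290 → slack +2.215/-2.557; half-tol=0.234, Σhalf²=0.692951
Nominal = 130.390. Worst-case = [130.390 - 2.557, 130.390 + 2.215] = [127.833, 132.605]. RSS = √0.692951 = 0.832.

nominal=130.390 wc=[127.833,132.605] rss=0.832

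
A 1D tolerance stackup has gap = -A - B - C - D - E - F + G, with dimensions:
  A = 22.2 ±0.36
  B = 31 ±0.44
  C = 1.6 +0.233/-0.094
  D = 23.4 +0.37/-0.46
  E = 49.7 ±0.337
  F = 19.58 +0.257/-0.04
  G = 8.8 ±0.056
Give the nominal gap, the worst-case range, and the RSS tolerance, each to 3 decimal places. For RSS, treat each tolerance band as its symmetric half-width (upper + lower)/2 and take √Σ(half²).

nominal=-138.680 wc=[-140.733,-136.893] rss=0.813

Stack each dimension's contribution:
  -A: nom -22.200 → Σnom=-22.200; wc +0.360/-0.360 → slack +0.360/-0.360; half-tol=0.360, Σhalf²=0.129600
  -B: nom -31.000 → Σnom=-53.200; wc +0.440/-0.440 → slack +0.800/-0.800; half-tol=0.440, Σhalf²=0.323200
  -C: nom -1.600 → Σnom=-54.800; wc +0.094/-0.233 → slack +0.894/-1.033; half-tol=0.164, Σhalf²=0.349932
  -D: nom -23.400 → Σnom=-78.200; wc +0.460/-0.370 → slack +1.354/-1.403; half-tol=0.415, Σhalf²=0.522157
  -E: nom -49.700 → Σnom=-127.900; wc +0.337/-0.337 → slack +1.691/-1.740; half-tol=0.337, Σhalf²=0.635726
  -F: nom -19.580 → Σnom=-147.480; wc +0.040/-0.257 → slack +1.731/-1.997; half-tol=0.148, Σhalf²=0.657779
  +G: nom +8.800 → Σnom=-138.680; wc +0.056/-0.056 → slack +1.787/-2.053; half-tol=0.056, Σhalf²=0.660915
Nominal = -138.680. Worst-case = [-138.680 - 2.053, -138.680 + 1.787] = [-140.733, -136.893]. RSS = √0.660915 = 0.813.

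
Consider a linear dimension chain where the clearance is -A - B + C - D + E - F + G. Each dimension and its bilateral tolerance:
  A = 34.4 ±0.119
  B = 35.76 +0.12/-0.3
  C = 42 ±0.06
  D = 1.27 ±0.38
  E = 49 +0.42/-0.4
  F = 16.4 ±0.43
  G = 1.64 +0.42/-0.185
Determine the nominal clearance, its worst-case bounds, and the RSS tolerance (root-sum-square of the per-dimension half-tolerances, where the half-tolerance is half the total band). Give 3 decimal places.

nominal=4.810 wc=[3.116,6.939] rss=0.807

Stack each dimension's contribution:
  -A: nom -34.400 → Σnom=-34.400; wc +0.119/-0.119 → slack +0.119/-0.119; half-tol=0.119, Σhalf²=0.014161
  -B: nom -35.760 → Σnom=-70.160; wc +0.300/-0.120 → slack +0.419/-0.239; half-tol=0.210, Σhalf²=0.058261
  +C: nom +42.000 → Σnom=-28.160; wc +0.060/-0.060 → slack +0.479/-0.299; half-tol=0.060, Σhalf²=0.061861
  -D: nom -1.270 → Σnom=-29.430; wc +0.380/-0.380 → slack +0.859/-0.679; half-tol=0.380, Σhalf²=0.206261
  +E: nom +49.000 → Σnom=19.570; wc +0.420/-0.400 → slack +1.279/-1.079; half-tol=0.410, Σhalf²=0.374361
  -F: nom -16.400 → Σnom=3.170; wc +0.430/-0.430 → slack +1.709/-1.509; half-tol=0.430, Σhalf²=0.559261
  +G: nom +1.640 → Σnom=4.810; wc +0.420/-0.185 → slack +2.129/-1.694; half-tol=0.302, Σhalf²=0.650767
Nominal = 4.810. Worst-case = [4.810 - 1.694, 4.810 + 2.129] = [3.116, 6.939]. RSS = √0.650767 = 0.807.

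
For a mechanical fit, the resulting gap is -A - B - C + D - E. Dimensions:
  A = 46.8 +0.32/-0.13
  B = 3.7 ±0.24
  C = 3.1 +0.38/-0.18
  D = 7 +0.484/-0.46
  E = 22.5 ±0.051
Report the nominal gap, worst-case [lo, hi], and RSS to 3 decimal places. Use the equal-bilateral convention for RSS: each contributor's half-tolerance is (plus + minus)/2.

nominal=-69.100 wc=[-70.551,-68.015] rss=0.642

Stack each dimension's contribution:
  -A: nom -46.800 → Σnom=-46.800; wc +0.130/-0.320 → slack +0.130/-0.320; half-tol=0.225, Σhalf²=0.050625
  -B: nom -3.700 → Σnom=-50.500; wc +0.240/-0.240 → slack +0.370/-0.560; half-tol=0.240, Σhalf²=0.108225
  -C: nom -3.100 → Σnom=-53.600; wc +0.180/-0.380 → slack +0.550/-0.940; half-tol=0.280, Σhalf²=0.186625
  +D: nom +7.000 → Σnom=-46.600; wc +0.484/-0.460 → slack +1.034/-1.400; half-tol=0.472, Σhalf²=0.409409
  -E: nom -22.500 → Σnom=-69.100; wc +0.051/-0.051 → slack +1.085/-1.451; half-tol=0.051, Σhalf²=0.412010
Nominal = -69.100. Worst-case = [-69.100 - 1.451, -69.100 + 1.085] = [-70.551, -68.015]. RSS = √0.412010 = 0.642.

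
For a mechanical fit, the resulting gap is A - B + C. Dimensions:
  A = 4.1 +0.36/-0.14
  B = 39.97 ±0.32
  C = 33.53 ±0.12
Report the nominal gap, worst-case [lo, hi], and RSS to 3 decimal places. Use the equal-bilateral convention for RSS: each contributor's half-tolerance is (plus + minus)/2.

nominal=-2.340 wc=[-2.920,-1.540] rss=0.423

Stack each dimension's contribution:
  +A: nom +4.100 → Σnom=4.100; wc +0.360/-0.140 → slack +0.360/-0.140; half-tol=0.250, Σhalf²=0.062500
  -B: nom -39.970 → Σnom=-35.870; wc +0.320/-0.320 → slack +0.680/-0.460; half-tol=0.320, Σhalf²=0.164900
  +C: nom +33.530 → Σnom=-2.340; wc +0.120/-0.120 → slack +0.800/-0.580; half-tol=0.120, Σhalf²=0.179300
Nominal = -2.340. Worst-case = [-2.340 - 0.580, -2.340 + 0.800] = [-2.920, -1.540]. RSS = √0.179300 = 0.423.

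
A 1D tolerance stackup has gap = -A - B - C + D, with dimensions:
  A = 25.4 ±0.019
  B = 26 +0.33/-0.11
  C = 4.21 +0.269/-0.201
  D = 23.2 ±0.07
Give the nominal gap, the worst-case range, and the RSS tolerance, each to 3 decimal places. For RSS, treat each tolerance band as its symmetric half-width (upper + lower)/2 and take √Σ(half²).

nominal=-32.410 wc=[-33.098,-32.010] rss=0.330

Stack each dimension's contribution:
  -A: nom -25.400 → Σnom=-25.400; wc +0.019/-0.019 → slack +0.019/-0.019; half-tol=0.019, Σhalf²=0.000361
  -B: nom -26.000 → Σnom=-51.400; wc +0.110/-0.330 → slack +0.129/-0.349; half-tol=0.220, Σhalf²=0.048761
  -C: nom -4.210 → Σnom=-55.610; wc +0.201/-0.269 → slack +0.330/-0.618; half-tol=0.235, Σhalf²=0.103986
  +D: nom +23.200 → Σnom=-32.410; wc +0.070/-0.070 → slack +0.400/-0.688; half-tol=0.070, Σhalf²=0.108886
Nominal = -32.410. Worst-case = [-32.410 - 0.688, -32.410 + 0.400] = [-33.098, -32.010]. RSS = √0.108886 = 0.330.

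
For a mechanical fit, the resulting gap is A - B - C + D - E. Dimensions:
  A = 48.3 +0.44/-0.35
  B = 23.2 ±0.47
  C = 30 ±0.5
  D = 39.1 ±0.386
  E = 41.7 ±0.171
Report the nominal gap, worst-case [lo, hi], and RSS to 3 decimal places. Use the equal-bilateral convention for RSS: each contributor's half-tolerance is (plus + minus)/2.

Stack each dimension's contribution:
  +A: nom +48.300 → Σnom=48.300; wc +0.440/-0.350 → slack +0.440/-0.350; half-tol=0.395, Σhalf²=0.156025
  -B: nom -23.200 → Σnom=25.100; wc +0.470/-0.470 → slack +0.910/-0.820; half-tol=0.470, Σhalf²=0.376925
  -C: nom -30.000 → Σnom=-4.900; wc +0.500/-0.500 → slack +1.410/-1.320; half-tol=0.500, Σhalf²=0.626925
  +D: nom +39.100 → Σnom=34.200; wc +0.386/-0.386 → slack +1.796/-1.706; half-tol=0.386, Σhalf²=0.775921
  -E: nom -41.700 → Σnom=-7.500; wc +0.171/-0.171 → slack +1.967/-1.877; half-tol=0.171, Σhalf²=0.805162
Nominal = -7.500. Worst-case = [-7.500 - 1.877, -7.500 + 1.967] = [-9.377, -5.533]. RSS = √0.805162 = 0.897.

nominal=-7.500 wc=[-9.377,-5.533] rss=0.897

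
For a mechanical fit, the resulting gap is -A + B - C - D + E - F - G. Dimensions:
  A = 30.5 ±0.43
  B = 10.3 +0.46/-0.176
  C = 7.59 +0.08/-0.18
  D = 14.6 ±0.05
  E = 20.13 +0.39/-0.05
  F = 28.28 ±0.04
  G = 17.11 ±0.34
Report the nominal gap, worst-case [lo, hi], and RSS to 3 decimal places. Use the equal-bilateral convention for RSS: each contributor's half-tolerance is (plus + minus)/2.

nominal=-67.650 wc=[-68.816,-65.760] rss=0.686

Stack each dimension's contribution:
  -A: nom -30.500 → Σnom=-30.500; wc +0.430/-0.430 → slack +0.430/-0.430; half-tol=0.430, Σhalf²=0.184900
  +B: nom +10.300 → Σnom=-20.200; wc +0.460/-0.176 → slack +0.890/-0.606; half-tol=0.318, Σhalf²=0.286024
  -C: nom -7.590 → Σnom=-27.790; wc +0.180/-0.080 → slack +1.070/-0.686; half-tol=0.130, Σhalf²=0.302924
  -D: nom -14.600 → Σnom=-42.390; wc +0.050/-0.050 → slack +1.120/-0.736; half-tol=0.050, Σhalf²=0.305424
  +E: nom +20.130 → Σnom=-22.260; wc +0.390/-0.050 → slack +1.510/-0.786; half-tol=0.220, Σhalf²=0.353824
  -F: nom -28.280 → Σnom=-50.540; wc +0.040/-0.040 → slack +1.550/-0.826; half-tol=0.040, Σhalf²=0.355424
  -G: nom -17.110 → Σnom=-67.650; wc +0.340/-0.340 → slack +1.890/-1.166; half-tol=0.340, Σhalf²=0.471024
Nominal = -67.650. Worst-case = [-67.650 - 1.166, -67.650 + 1.890] = [-68.816, -65.760]. RSS = √0.471024 = 0.686.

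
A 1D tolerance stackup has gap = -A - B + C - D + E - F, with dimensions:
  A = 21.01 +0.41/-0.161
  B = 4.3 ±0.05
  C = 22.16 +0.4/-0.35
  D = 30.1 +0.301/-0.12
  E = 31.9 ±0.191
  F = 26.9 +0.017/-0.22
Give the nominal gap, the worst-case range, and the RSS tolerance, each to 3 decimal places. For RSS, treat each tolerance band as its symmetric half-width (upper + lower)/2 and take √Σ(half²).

Stack each dimension's contribution:
  -A: nom -21.010 → Σnom=-21.010; wc +0.161/-0.410 → slack +0.161/-0.410; half-tol=0.285, Σhalf²=0.081510
  -B: nom -4.300 → Σnom=-25.310; wc +0.050/-0.050 → slack +0.211/-0.460; half-tol=0.050, Σhalf²=0.084010
  +C: nom +22.160 → Σnom=-3.150; wc +0.400/-0.350 → slack +0.611/-0.810; half-tol=0.375, Σhalf²=0.224635
  -D: nom -30.100 → Σnom=-33.250; wc +0.120/-0.301 → slack +0.731/-1.111; half-tol=0.210, Σhalf²=0.268946
  +E: nom +31.900 → Σnom=-1.350; wc +0.191/-0.191 → slack +0.922/-1.302; half-tol=0.191, Σhalf²=0.305426
  -F: nom -26.900 → Σnom=-28.250; wc +0.220/-0.017 → slack +1.142/-1.319; half-tol=0.118, Σhalf²=0.319469
Nominal = -28.250. Worst-case = [-28.250 - 1.319, -28.250 + 1.142] = [-29.569, -27.108]. RSS = √0.319469 = 0.565.

nominal=-28.250 wc=[-29.569,-27.108] rss=0.565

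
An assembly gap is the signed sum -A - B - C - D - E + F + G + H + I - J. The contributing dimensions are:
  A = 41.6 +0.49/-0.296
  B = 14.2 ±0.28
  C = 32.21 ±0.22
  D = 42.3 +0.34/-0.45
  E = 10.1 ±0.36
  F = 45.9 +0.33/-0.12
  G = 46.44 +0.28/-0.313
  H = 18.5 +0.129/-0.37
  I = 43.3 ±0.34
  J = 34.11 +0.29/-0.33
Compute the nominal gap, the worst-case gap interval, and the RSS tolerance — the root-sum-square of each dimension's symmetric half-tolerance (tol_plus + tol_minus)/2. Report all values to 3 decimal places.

Stack each dimension's contribution:
  -A: nom -41.600 → Σnom=-41.600; wc +0.296/-0.490 → slack +0.296/-0.490; half-tol=0.393, Σhalf²=0.154449
  -B: nom -14.200 → Σnom=-55.800; wc +0.280/-0.280 → slack +0.576/-0.770; half-tol=0.280, Σhalf²=0.232849
  -C: nom -32.210 → Σnom=-88.010; wc +0.220/-0.220 → slack +0.796/-0.990; half-tol=0.220, Σhalf²=0.281249
  -D: nom -42.300 → Σnom=-130.310; wc +0.450/-0.340 → slack +1.246/-1.330; half-tol=0.395, Σhalf²=0.437274
  -E: nom -10.100 → Σnom=-140.410; wc +0.360/-0.360 → slack +1.606/-1.690; half-tol=0.360, Σhalf²=0.566874
  +F: nom +45.900 → Σnom=-94.510; wc +0.330/-0.120 → slack +1.936/-1.810; half-tol=0.225, Σhalf²=0.617499
  +G: nom +46.440 → Σnom=-48.070; wc +0.280/-0.313 → slack +2.216/-2.123; half-tol=0.296, Σhalf²=0.705411
  +H: nom +18.500 → Σnom=-29.570; wc +0.129/-0.370 → slack +2.345/-2.493; half-tol=0.249, Σhalf²=0.767662
  +I: nom +43.300 → Σnom=13.730; wc +0.340/-0.340 → slack +2.685/-2.833; half-tol=0.340, Σhalf²=0.883262
  -J: nom -34.110 → Σnom=-20.380; wc +0.330/-0.290 → slack +3.015/-3.123; half-tol=0.310, Σhalf²=0.979362
Nominal = -20.380. Worst-case = [-20.380 - 3.123, -20.380 + 3.015] = [-23.503, -17.365]. RSS = √0.979362 = 0.990.

nominal=-20.380 wc=[-23.503,-17.365] rss=0.990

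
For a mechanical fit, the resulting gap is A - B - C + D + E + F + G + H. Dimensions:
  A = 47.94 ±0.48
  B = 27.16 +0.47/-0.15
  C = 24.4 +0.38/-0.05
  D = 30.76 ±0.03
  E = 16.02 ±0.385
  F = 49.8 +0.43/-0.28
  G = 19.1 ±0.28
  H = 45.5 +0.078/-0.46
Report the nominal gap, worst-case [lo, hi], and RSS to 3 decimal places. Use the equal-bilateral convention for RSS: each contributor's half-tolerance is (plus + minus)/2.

nominal=157.560 wc=[154.795,159.443] rss=0.894

Stack each dimension's contribution:
  +A: nom +47.940 → Σnom=47.940; wc +0.480/-0.480 → slack +0.480/-0.480; half-tol=0.480, Σhalf²=0.230400
  -B: nom -27.160 → Σnom=20.780; wc +0.150/-0.470 → slack +0.630/-0.950; half-tol=0.310, Σhalf²=0.326500
  -C: nom -24.400 → Σnom=-3.620; wc +0.050/-0.380 → slack +0.680/-1.330; half-tol=0.215, Σhalf²=0.372725
  +D: nom +30.760 → Σnom=27.140; wc +0.030/-0.030 → slack +0.710/-1.360; half-tol=0.030, Σhalf²=0.373625
  +E: nom +16.020 → Σnom=43.160; wc +0.385/-0.385 → slack +1.095/-1.745; half-tol=0.385, Σhalf²=0.521850
  +F: nom +49.800 → Σnom=92.960; wc +0.430/-0.280 → slack +1.525/-2.025; half-tol=0.355, Σhalf²=0.647875
  +G: nom +19.100 → Σnom=112.060; wc +0.280/-0.280 → slack +1.805/-2.305; half-tol=0.280, Σhalf²=0.726275
  +H: nom +45.500 → Σnom=157.560; wc +0.078/-0.460 → slack +1.883/-2.765; half-tol=0.269, Σhalf²=0.798636
Nominal = 157.560. Worst-case = [157.560 - 2.765, 157.560 + 1.883] = [154.795, 159.443]. RSS = √0.798636 = 0.894.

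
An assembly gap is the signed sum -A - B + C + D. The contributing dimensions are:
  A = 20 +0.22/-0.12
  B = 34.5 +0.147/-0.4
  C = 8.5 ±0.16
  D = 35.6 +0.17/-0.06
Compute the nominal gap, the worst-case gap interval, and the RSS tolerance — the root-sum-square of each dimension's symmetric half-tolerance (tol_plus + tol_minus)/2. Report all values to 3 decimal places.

Stack each dimension's contribution:
  -A: nom -20.000 → Σnom=-20.000; wc +0.120/-0.220 → slack +0.120/-0.220; half-tol=0.170, Σhalf²=0.028900
  -B: nom -34.500 → Σnom=-54.500; wc +0.400/-0.147 → slack +0.520/-0.367; half-tol=0.274, Σhalf²=0.103702
  +C: nom +8.500 → Σnom=-46.000; wc +0.160/-0.160 → slack +0.680/-0.527; half-tol=0.160, Σhalf²=0.129302
  +D: nom +35.600 → Σnom=-10.400; wc +0.170/-0.060 → slack +0.850/-0.587; half-tol=0.115, Σhalf²=0.142527
Nominal = -10.400. Worst-case = [-10.400 - 0.587, -10.400 + 0.850] = [-10.987, -9.550]. RSS = √0.142527 = 0.378.

nominal=-10.400 wc=[-10.987,-9.550] rss=0.378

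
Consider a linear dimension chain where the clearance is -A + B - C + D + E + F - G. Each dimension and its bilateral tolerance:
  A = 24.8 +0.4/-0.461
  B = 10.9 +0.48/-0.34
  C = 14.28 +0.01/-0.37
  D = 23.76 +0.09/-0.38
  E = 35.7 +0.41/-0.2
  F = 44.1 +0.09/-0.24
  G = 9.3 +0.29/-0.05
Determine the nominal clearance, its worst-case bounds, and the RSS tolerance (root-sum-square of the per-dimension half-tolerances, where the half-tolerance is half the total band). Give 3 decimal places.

Stack each dimension's contribution:
  -A: nom -24.800 → Σnom=-24.800; wc +0.461/-0.400 → slack +0.461/-0.400; half-tol=0.430, Σhalf²=0.185330
  +B: nom +10.900 → Σnom=-13.900; wc +0.480/-0.340 → slack +0.941/-0.740; half-tol=0.410, Σhalf²=0.353430
  -C: nom -14.280 → Σnom=-28.180; wc +0.370/-0.010 → slack +1.311/-0.750; half-tol=0.190, Σhalf²=0.389530
  +D: nom +23.760 → Σnom=-4.420; wc +0.090/-0.380 → slack +1.401/-1.130; half-tol=0.235, Σhalf²=0.444755
  +E: nom +35.700 → Σnom=31.280; wc +0.410/-0.200 → slack +1.811/-1.330; half-tol=0.305, Σhalf²=0.537780
  +F: nom +44.100 → Σnom=75.380; wc +0.090/-0.240 → slack +1.901/-1.570; half-tol=0.165, Σhalf²=0.565005
  -G: nom -9.300 → Σnom=66.080; wc +0.050/-0.290 → slack +1.951/-1.860; half-tol=0.170, Σhalf²=0.593905
Nominal = 66.080. Worst-case = [66.080 - 1.860, 66.080 + 1.951] = [64.220, 68.031]. RSS = √0.593905 = 0.771.

nominal=66.080 wc=[64.220,68.031] rss=0.771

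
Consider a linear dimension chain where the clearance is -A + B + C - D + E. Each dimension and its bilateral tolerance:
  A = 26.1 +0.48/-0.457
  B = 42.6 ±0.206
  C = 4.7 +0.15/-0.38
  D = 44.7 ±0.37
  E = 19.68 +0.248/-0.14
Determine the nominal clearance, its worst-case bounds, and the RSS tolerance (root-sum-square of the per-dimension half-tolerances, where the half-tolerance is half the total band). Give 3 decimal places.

Stack each dimension's contribution:
  -A: nom -26.100 → Σnom=-26.100; wc +0.457/-0.480 → slack +0.457/-0.480; half-tol=0.469, Σhalf²=0.219492
  +B: nom +42.600 → Σnom=16.500; wc +0.206/-0.206 → slack +0.663/-0.686; half-tol=0.206, Σhalf²=0.261928
  +C: nom +4.700 → Σnom=21.200; wc +0.150/-0.380 → slack +0.813/-1.066; half-tol=0.265, Σhalf²=0.332153
  -D: nom -44.700 → Σnom=-23.500; wc +0.370/-0.370 → slack +1.183/-1.436; half-tol=0.370, Σhalf²=0.469053
  +E: nom +19.680 → Σnom=-3.820; wc +0.248/-0.140 → slack +1.431/-1.576; half-tol=0.194, Σhalf²=0.506689
Nominal = -3.820. Worst-case = [-3.820 - 1.576, -3.820 + 1.431] = [-5.396, -2.389]. RSS = √0.506689 = 0.712.

nominal=-3.820 wc=[-5.396,-2.389] rss=0.712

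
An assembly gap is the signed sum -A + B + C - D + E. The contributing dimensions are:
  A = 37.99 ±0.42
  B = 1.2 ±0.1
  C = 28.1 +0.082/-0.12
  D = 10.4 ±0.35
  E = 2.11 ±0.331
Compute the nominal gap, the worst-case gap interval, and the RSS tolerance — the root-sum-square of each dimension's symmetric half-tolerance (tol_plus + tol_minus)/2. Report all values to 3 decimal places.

Stack each dimension's contribution:
  -A: nom -37.990 → Σnom=-37.990; wc +0.420/-0.420 → slack +0.420/-0.420; half-tol=0.420, Σhalf²=0.176400
  +B: nom +1.200 → Σnom=-36.790; wc +0.100/-0.100 → slack +0.520/-0.520; half-tol=0.100, Σhalf²=0.186400
  +C: nom +28.100 → Σnom=-8.690; wc +0.082/-0.120 → slack +0.602/-0.640; half-tol=0.101, Σhalf²=0.196601
  -D: nom -10.400 → Σnom=-19.090; wc +0.350/-0.350 → slack +0.952/-0.990; half-tol=0.350, Σhalf²=0.319101
  +E: nom +2.110 → Σnom=-16.980; wc +0.331/-0.331 → slack +1.283/-1.321; half-tol=0.331, Σhalf²=0.428662
Nominal = -16.980. Worst-case = [-16.980 - 1.321, -16.980 + 1.283] = [-18.301, -15.697]. RSS = √0.428662 = 0.655.

nominal=-16.980 wc=[-18.301,-15.697] rss=0.655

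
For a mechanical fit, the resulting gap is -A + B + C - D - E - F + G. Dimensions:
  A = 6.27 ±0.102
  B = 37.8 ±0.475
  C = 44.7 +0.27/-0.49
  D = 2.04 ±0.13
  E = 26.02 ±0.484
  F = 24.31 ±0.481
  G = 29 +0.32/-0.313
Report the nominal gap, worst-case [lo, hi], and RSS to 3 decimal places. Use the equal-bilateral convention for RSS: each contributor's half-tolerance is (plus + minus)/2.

nominal=52.860 wc=[50.385,55.122] rss=0.981

Stack each dimension's contribution:
  -A: nom -6.270 → Σnom=-6.270; wc +0.102/-0.102 → slack +0.102/-0.102; half-tol=0.102, Σhalf²=0.010404
  +B: nom +37.800 → Σnom=31.530; wc +0.475/-0.475 → slack +0.577/-0.577; half-tol=0.475, Σhalf²=0.236029
  +C: nom +44.700 → Σnom=76.230; wc +0.270/-0.490 → slack +0.847/-1.067; half-tol=0.380, Σhalf²=0.380429
  -D: nom -2.040 → Σnom=74.190; wc +0.130/-0.130 → slack +0.977/-1.197; half-tol=0.130, Σhalf²=0.397329
  -E: nom -26.020 → Σnom=48.170; wc +0.484/-0.484 → slack +1.461/-1.681; half-tol=0.484, Σhalf²=0.631585
  -F: nom -24.310 → Σnom=23.860; wc +0.481/-0.481 → slack +1.942/-2.162; half-tol=0.481, Σhalf²=0.862946
  +G: nom +29.000 → Σnom=52.860; wc +0.320/-0.313 → slack +2.262/-2.475; half-tol=0.317, Σhalf²=0.963118
Nominal = 52.860. Worst-case = [52.860 - 2.475, 52.860 + 2.262] = [50.385, 55.122]. RSS = √0.963118 = 0.981.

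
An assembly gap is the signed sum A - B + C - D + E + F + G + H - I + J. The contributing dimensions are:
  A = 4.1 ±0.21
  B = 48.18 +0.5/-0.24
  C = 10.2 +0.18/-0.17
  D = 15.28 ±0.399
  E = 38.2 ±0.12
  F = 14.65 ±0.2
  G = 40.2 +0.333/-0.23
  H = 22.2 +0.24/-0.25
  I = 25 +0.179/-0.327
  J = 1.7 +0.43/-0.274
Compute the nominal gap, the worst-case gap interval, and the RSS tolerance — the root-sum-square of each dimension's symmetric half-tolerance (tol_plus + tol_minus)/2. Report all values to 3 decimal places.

nominal=42.790 wc=[40.258,45.469] rss=0.867

Stack each dimension's contribution:
  +A: nom +4.100 → Σnom=4.100; wc +0.210/-0.210 → slack +0.210/-0.210; half-tol=0.210, Σhalf²=0.044100
  -B: nom -48.180 → Σnom=-44.080; wc +0.240/-0.500 → slack +0.450/-0.710; half-tol=0.370, Σhalf²=0.181000
  +C: nom +10.200 → Σnom=-33.880; wc +0.180/-0.170 → slack +0.630/-0.880; half-tol=0.175, Σhalf²=0.211625
  -D: nom -15.280 → Σnom=-49.160; wc +0.399/-0.399 → slack +1.029/-1.279; half-tol=0.399, Σhalf²=0.370826
  +E: nom +38.200 → Σnom=-10.960; wc +0.120/-0.120 → slack +1.149/-1.399; half-tol=0.120, Σhalf²=0.385226
  +F: nom +14.650 → Σnom=3.690; wc +0.200/-0.200 → slack +1.349/-1.599; half-tol=0.200, Σhalf²=0.425226
  +G: nom +40.200 → Σnom=43.890; wc +0.333/-0.230 → slack +1.682/-1.829; half-tol=0.282, Σhalf²=0.504468
  +H: nom +22.200 → Σnom=66.090; wc +0.240/-0.250 → slack +1.922/-2.079; half-tol=0.245, Σhalf²=0.564493
  -I: nom -25.000 → Σnom=41.090; wc +0.327/-0.179 → slack +2.249/-2.258; half-tol=0.253, Σhalf²=0.628502
  +J: nom +1.700 → Σnom=42.790; wc +0.430/-0.274 → slack +2.679/-2.532; half-tol=0.352, Σhalf²=0.752406
Nominal = 42.790. Worst-case = [42.790 - 2.532, 42.790 + 2.679] = [40.258, 45.469]. RSS = √0.752406 = 0.867.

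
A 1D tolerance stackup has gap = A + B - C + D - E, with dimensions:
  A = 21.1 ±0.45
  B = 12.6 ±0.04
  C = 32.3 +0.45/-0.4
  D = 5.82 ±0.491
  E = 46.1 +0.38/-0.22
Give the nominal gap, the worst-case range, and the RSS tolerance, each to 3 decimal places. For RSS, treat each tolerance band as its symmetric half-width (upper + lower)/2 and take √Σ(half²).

nominal=-38.880 wc=[-40.691,-37.279] rss=0.846

Stack each dimension's contribution:
  +A: nom +21.100 → Σnom=21.100; wc +0.450/-0.450 → slack +0.450/-0.450; half-tol=0.450, Σhalf²=0.202500
  +B: nom +12.600 → Σnom=33.700; wc +0.040/-0.040 → slack +0.490/-0.490; half-tol=0.040, Σhalf²=0.204100
  -C: nom -32.300 → Σnom=1.400; wc +0.400/-0.450 → slack +0.890/-0.940; half-tol=0.425, Σhalf²=0.384725
  +D: nom +5.820 → Σnom=7.220; wc +0.491/-0.491 → slack +1.381/-1.431; half-tol=0.491, Σhalf²=0.625806
  -E: nom -46.100 → Σnom=-38.880; wc +0.220/-0.380 → slack +1.601/-1.811; half-tol=0.300, Σhalf²=0.715806
Nominal = -38.880. Worst-case = [-38.880 - 1.811, -38.880 + 1.601] = [-40.691, -37.279]. RSS = √0.715806 = 0.846.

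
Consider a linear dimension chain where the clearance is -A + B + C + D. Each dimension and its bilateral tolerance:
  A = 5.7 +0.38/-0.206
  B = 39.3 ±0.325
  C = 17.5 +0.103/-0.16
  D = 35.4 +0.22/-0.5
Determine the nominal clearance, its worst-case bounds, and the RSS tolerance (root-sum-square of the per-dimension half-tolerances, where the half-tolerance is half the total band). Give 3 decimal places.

nominal=86.500 wc=[85.135,87.354] rss=0.582

Stack each dimension's contribution:
  -A: nom -5.700 → Σnom=-5.700; wc +0.206/-0.380 → slack +0.206/-0.380; half-tol=0.293, Σhalf²=0.085849
  +B: nom +39.300 → Σnom=33.600; wc +0.325/-0.325 → slack +0.531/-0.705; half-tol=0.325, Σhalf²=0.191474
  +C: nom +17.500 → Σnom=51.100; wc +0.103/-0.160 → slack +0.634/-0.865; half-tol=0.132, Σhalf²=0.208766
  +D: nom +35.400 → Σnom=86.500; wc +0.220/-0.500 → slack +0.854/-1.365; half-tol=0.360, Σhalf²=0.338366
Nominal = 86.500. Worst-case = [86.500 - 1.365, 86.500 + 0.854] = [85.135, 87.354]. RSS = √0.338366 = 0.582.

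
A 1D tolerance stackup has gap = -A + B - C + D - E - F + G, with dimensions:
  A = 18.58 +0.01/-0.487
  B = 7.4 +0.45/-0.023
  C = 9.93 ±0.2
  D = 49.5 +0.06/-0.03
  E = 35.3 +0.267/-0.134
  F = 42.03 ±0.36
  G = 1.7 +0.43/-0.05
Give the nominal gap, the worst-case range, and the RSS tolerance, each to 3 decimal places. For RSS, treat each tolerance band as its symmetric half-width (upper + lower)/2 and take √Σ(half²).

nominal=-47.240 wc=[-48.180,-45.119] rss=0.622

Stack each dimension's contribution:
  -A: nom -18.580 → Σnom=-18.580; wc +0.487/-0.010 → slack +0.487/-0.010; half-tol=0.248, Σhalf²=0.061752
  +B: nom +7.400 → Σnom=-11.180; wc +0.450/-0.023 → slack +0.937/-0.033; half-tol=0.237, Σhalf²=0.117685
  -C: nom -9.930 → Σnom=-21.110; wc +0.200/-0.200 → slack +1.137/-0.233; half-tol=0.200, Σhalf²=0.157685
  +D: nom +49.500 → Σnom=28.390; wc +0.060/-0.030 → slack +1.197/-0.263; half-tol=0.045, Σhalf²=0.159710
  -E: nom -35.300 → Σnom=-6.910; wc +0.134/-0.267 → slack +1.331/-0.530; half-tol=0.201, Σhalf²=0.199910
  -F: nom -42.030 → Σnom=-48.940; wc +0.360/-0.360 → slack +1.691/-0.890; half-tol=0.360, Σhalf²=0.329510
  +G: nom +1.700 → Σnom=-47.240; wc +0.430/-0.050 → slack +2.121/-0.940; half-tol=0.240, Σhalf²=0.387110
Nominal = -47.240. Worst-case = [-47.240 - 0.940, -47.240 + 2.121] = [-48.180, -45.119]. RSS = √0.387110 = 0.622.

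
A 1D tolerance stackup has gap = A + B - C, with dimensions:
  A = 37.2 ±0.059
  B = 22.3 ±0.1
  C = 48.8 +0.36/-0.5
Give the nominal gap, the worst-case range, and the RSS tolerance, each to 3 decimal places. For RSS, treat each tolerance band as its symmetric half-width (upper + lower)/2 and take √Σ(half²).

Stack each dimension's contribution:
  +A: nom +37.200 → Σnom=37.200; wc +0.059/-0.059 → slack +0.059/-0.059; half-tol=0.059, Σhalf²=0.003481
  +B: nom +22.300 → Σnom=59.500; wc +0.100/-0.100 → slack +0.159/-0.159; half-tol=0.100, Σhalf²=0.013481
  -C: nom -48.800 → Σnom=10.700; wc +0.500/-0.360 → slack +0.659/-0.519; half-tol=0.430, Σhalf²=0.198381
Nominal = 10.700. Worst-case = [10.700 - 0.519, 10.700 + 0.659] = [10.181, 11.359]. RSS = √0.198381 = 0.445.

nominal=10.700 wc=[10.181,11.359] rss=0.445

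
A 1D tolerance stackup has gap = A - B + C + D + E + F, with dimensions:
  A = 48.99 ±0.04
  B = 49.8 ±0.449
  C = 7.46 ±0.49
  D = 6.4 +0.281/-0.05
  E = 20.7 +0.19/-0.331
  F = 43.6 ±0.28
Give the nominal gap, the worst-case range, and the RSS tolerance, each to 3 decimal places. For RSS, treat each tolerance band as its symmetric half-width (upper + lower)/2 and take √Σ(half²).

nominal=77.350 wc=[75.710,79.080] rss=0.785

Stack each dimension's contribution:
  +A: nom +48.990 → Σnom=48.990; wc +0.040/-0.040 → slack +0.040/-0.040; half-tol=0.040, Σhalf²=0.001600
  -B: nom -49.800 → Σnom=-0.810; wc +0.449/-0.449 → slack +0.489/-0.489; half-tol=0.449, Σhalf²=0.203201
  +C: nom +7.460 → Σnom=6.650; wc +0.490/-0.490 → slack +0.979/-0.979; half-tol=0.490, Σhalf²=0.443301
  +D: nom +6.400 → Σnom=13.050; wc +0.281/-0.050 → slack +1.260/-1.029; half-tol=0.166, Σhalf²=0.470691
  +E: nom +20.700 → Σnom=33.750; wc +0.190/-0.331 → slack +1.450/-1.360; half-tol=0.261, Σhalf²=0.538551
  +F: nom +43.600 → Σnom=77.350; wc +0.280/-0.280 → slack +1.730/-1.640; half-tol=0.280, Σhalf²=0.616951
Nominal = 77.350. Worst-case = [77.350 - 1.640, 77.350 + 1.730] = [75.710, 79.080]. RSS = √0.616951 = 0.785.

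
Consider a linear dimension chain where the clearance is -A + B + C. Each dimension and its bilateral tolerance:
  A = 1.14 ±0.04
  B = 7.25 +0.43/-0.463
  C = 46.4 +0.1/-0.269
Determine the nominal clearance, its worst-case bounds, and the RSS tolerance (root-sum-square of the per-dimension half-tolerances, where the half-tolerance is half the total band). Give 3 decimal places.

Stack each dimension's contribution:
  -A: nom -1.140 → Σnom=-1.140; wc +0.040/-0.040 → slack +0.040/-0.040; half-tol=0.040, Σhalf²=0.001600
  +B: nom +7.250 → Σnom=6.110; wc +0.430/-0.463 → slack +0.470/-0.503; half-tol=0.447, Σhalf²=0.200962
  +C: nom +46.400 → Σnom=52.510; wc +0.100/-0.269 → slack +0.570/-0.772; half-tol=0.184, Σhalf²=0.235003
Nominal = 52.510. Worst-case = [52.510 - 0.772, 52.510 + 0.570] = [51.738, 53.080]. RSS = √0.235003 = 0.485.

nominal=52.510 wc=[51.738,53.080] rss=0.485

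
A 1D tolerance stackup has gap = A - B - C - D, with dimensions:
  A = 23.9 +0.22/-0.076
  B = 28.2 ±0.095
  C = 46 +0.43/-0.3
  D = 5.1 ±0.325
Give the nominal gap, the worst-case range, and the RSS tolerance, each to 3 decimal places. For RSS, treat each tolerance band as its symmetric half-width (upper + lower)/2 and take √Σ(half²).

Stack each dimension's contribution:
  +A: nom +23.900 → Σnom=23.900; wc +0.220/-0.076 → slack +0.220/-0.076; half-tol=0.148, Σhalf²=0.021904
  -B: nom -28.200 → Σnom=-4.300; wc +0.095/-0.095 → slack +0.315/-0.171; half-tol=0.095, Σhalf²=0.030929
  -C: nom -46.000 → Σnom=-50.300; wc +0.300/-0.430 → slack +0.615/-0.601; half-tol=0.365, Σhalf²=0.164154
  -D: nom -5.100 → Σnom=-55.400; wc +0.325/-0.325 → slack +0.940/-0.926; half-tol=0.325, Σhalf²=0.269779
Nominal = -55.400. Worst-case = [-55.400 - 0.926, -55.400 + 0.940] = [-56.326, -54.460]. RSS = √0.269779 = 0.519.

nominal=-55.400 wc=[-56.326,-54.460] rss=0.519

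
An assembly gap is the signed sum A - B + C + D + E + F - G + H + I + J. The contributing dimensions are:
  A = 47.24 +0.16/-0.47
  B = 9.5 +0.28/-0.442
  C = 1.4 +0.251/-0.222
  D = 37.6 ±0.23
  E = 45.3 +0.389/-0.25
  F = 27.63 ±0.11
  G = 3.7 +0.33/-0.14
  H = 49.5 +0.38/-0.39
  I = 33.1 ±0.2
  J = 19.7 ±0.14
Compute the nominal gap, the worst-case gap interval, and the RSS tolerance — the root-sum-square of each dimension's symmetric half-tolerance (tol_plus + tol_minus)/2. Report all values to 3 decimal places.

Stack each dimension's contribution:
  +A: nom +47.240 → Σnom=47.240; wc +0.160/-0.470 → slack +0.160/-0.470; half-tol=0.315, Σhalf²=0.099225
  -B: nom -9.500 → Σnom=37.740; wc +0.442/-0.280 → slack +0.602/-0.750; half-tol=0.361, Σhalf²=0.229546
  +C: nom +1.400 → Σnom=39.140; wc +0.251/-0.222 → slack +0.853/-0.972; half-tol=0.236, Σhalf²=0.285478
  +D: nom +37.600 → Σnom=76.740; wc +0.230/-0.230 → slack +1.083/-1.202; half-tol=0.230, Σhalf²=0.338378
  +E: nom +45.300 → Σnom=122.040; wc +0.389/-0.250 → slack +1.472/-1.452; half-tol=0.320, Σhalf²=0.440458
  +F: nom +27.630 → Σnom=149.670; wc +0.110/-0.110 → slack +1.582/-1.562; half-tol=0.110, Σhalf²=0.452558
  -G: nom -3.700 → Σnom=145.970; wc +0.140/-0.330 → slack +1.722/-1.892; half-tol=0.235, Σhalf²=0.507783
  +H: nom +49.500 → Σnom=195.470; wc +0.380/-0.390 → slack +2.102/-2.282; half-tol=0.385, Σhalf²=0.656008
  +I: nom +33.100 → Σnom=228.570; wc +0.200/-0.200 → slack +2.302/-2.482; half-tol=0.200, Σhalf²=0.696009
  +J: nom +19.700 → Σnom=248.270; wc +0.140/-0.140 → slack +2.442/-2.622; half-tol=0.140, Σhalf²=0.715608
Nominal = 248.270. Worst-case = [248.270 - 2.622, 248.270 + 2.442] = [245.648, 250.712]. RSS = √0.715608 = 0.846.

nominal=248.270 wc=[245.648,250.712] rss=0.846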